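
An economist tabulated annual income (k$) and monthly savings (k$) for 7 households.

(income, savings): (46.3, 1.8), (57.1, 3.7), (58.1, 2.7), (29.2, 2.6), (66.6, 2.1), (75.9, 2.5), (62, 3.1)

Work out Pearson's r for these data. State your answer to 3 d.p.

0.084

n = 7, Σx = 395.2, Σy = 18.5, Σx² = 23672.72, Σy² = 51.25, Σxy = 1049.21
nΣxy − ΣxΣy = 7344.47 − 7311.2 = 33.27
nΣx² − (Σx)² = 165709.04 − 156183.04 = 9526; nΣy² − (Σy)² = 358.75 − 342.25 = 16.5
r = 33.27 / √(9526 × 16.5) = 33.27 / 396.4581 ≈ 0.084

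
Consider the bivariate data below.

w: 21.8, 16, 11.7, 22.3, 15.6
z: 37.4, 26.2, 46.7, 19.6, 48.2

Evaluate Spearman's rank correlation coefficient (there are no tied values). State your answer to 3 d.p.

-0.800

Rank w: 4, 3, 1, 5, 2
Rank z: 3, 2, 4, 1, 5
d = rank(w) − rank(z): 1, 1, -3, 4, -3; Σd² = 36
ρ = 1 − 6Σd² / [n(n²−1)] = 1 − 6×36 / (5×24) = 1 − 216/120 ≈ -0.800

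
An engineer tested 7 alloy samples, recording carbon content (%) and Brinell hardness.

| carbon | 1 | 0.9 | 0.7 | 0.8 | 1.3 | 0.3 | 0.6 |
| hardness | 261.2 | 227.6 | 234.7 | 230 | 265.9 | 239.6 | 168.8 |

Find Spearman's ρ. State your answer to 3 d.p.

Rank carbon: 6, 5, 3, 4, 7, 1, 2
Rank hardness: 6, 2, 4, 3, 7, 5, 1
d = rank(carbon) − rank(hardness): 0, 3, -1, 1, 0, -4, 1; Σd² = 28
ρ = 1 − 6Σd² / [n(n²−1)] = 1 − 6×28 / (7×48) = 1 − 168/336 ≈ 0.500

0.500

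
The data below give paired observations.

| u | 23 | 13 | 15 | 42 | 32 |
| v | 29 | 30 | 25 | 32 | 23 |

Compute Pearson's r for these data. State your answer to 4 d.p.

0.2065

n = 5, Σu = 125, Σv = 139, Σu² = 3711, Σv² = 3919, Σuv = 3512
nΣuv − ΣuΣv = 17560 − 17375 = 185
nΣu² − (Σu)² = 18555 − 15625 = 2930; nΣv² − (Σv)² = 19595 − 19321 = 274
r = 185 / √(2930 × 274) = 185 / 896.0022 ≈ 0.2065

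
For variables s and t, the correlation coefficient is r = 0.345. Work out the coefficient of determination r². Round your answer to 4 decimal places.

r² = (0.345)² = 0.1190

0.1190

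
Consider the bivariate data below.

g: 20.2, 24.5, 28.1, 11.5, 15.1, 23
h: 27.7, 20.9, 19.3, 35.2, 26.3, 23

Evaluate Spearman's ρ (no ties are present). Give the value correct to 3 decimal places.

Rank g: 3, 5, 6, 1, 2, 4
Rank h: 5, 2, 1, 6, 4, 3
d = rank(g) − rank(h): -2, 3, 5, -5, -2, 1; Σd² = 68
ρ = 1 − 6Σd² / [n(n²−1)] = 1 − 6×68 / (6×35) = 1 − 408/210 ≈ -0.943

-0.943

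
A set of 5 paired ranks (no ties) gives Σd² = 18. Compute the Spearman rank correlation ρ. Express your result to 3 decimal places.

0.100

ρ = 1 − 6Σd² / [n(n²−1)] = 1 − 6×18 / (5×24)
  = 1 − 108/120 = 1 − 0.9000 ≈ 0.100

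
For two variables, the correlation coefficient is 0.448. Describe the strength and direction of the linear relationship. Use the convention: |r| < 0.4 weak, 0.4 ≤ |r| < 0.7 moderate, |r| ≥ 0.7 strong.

r = 0.448 > 0 so the relationship is positive.
|r| = 0.448, which falls in the moderate range.

moderate positive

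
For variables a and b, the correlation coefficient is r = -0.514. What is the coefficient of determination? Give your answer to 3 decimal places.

r² = (-0.514)² = 0.264

0.264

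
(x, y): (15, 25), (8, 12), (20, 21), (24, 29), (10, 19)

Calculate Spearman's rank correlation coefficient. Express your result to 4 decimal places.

Rank x: 3, 1, 4, 5, 2
Rank y: 4, 1, 3, 5, 2
d = rank(x) − rank(y): -1, 0, 1, 0, 0; Σd² = 2
ρ = 1 − 6Σd² / [n(n²−1)] = 1 − 6×2 / (5×24) = 1 − 12/120 ≈ 0.9000

0.9000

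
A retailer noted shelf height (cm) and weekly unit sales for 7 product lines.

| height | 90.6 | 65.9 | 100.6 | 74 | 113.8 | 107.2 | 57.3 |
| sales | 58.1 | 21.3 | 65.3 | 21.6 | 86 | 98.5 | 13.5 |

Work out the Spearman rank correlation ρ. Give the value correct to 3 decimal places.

0.964

Rank height: 4, 2, 5, 3, 7, 6, 1
Rank sales: 4, 2, 5, 3, 6, 7, 1
d = rank(height) − rank(sales): 0, 0, 0, 0, 1, -1, 0; Σd² = 2
ρ = 1 − 6Σd² / [n(n²−1)] = 1 − 6×2 / (7×48) = 1 − 12/336 ≈ 0.964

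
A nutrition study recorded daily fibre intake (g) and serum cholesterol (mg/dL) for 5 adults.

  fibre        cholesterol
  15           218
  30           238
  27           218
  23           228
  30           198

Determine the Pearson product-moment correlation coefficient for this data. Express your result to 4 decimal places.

n = 5, Σx = 125, Σy = 1100, Σx² = 3283, Σy² = 242880, Σxy = 27480
nΣxy − ΣxΣy = 137400 − 137500 = -100
nΣx² − (Σx)² = 16415 − 15625 = 790; nΣy² − (Σy)² = 1214400 − 1210000 = 4400
r = -100 / √(790 × 4400) = -100 / 1864.4034 ≈ -0.0536

-0.0536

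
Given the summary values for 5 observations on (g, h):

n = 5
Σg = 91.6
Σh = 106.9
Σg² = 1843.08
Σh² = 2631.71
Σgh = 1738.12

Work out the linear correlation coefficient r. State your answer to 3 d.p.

-0.922

r = (nΣgh − ΣgΣh) / √[(nΣg² − (Σg)²)(nΣh² − (Σh)²)]
Numerator: 5×1738.12 − 91.6×106.9 = -1101.44
Denominator: √[(9215.4 − 8390.56)(13158.55 − 11427.61)] = √[824.84 × 1730.94] = 1194.8843
r = -1101.44 / 1194.8843 ≈ -0.922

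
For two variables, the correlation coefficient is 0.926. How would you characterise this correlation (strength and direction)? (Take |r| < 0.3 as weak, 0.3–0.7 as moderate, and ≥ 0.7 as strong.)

strong positive

r = 0.926 > 0 so the relationship is positive.
|r| = 0.926, which falls in the strong range.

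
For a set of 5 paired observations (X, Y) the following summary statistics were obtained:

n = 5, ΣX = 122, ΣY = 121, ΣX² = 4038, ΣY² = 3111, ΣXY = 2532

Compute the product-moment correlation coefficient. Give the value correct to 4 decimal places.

-0.9545

r = (nΣXY − ΣXΣY) / √[(nΣX² − (ΣX)²)(nΣY² − (ΣY)²)]
Numerator: 5×2532 − 122×121 = -2102
Denominator: √[(20190 − 14884)(15555 − 14641)] = √[5306 × 914] = 2202.1998
r = -2102 / 2202.1998 ≈ -0.9545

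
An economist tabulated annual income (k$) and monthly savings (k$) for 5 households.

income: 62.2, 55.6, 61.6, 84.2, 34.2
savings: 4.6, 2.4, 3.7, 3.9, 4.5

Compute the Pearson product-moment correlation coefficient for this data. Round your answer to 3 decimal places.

n = 5, Σx = 297.8, Σy = 19.1, Σx² = 19014.04, Σy² = 76.07, Σxy = 1129.76
nΣxy − ΣxΣy = 5648.8 − 5687.98 = -39.18
nΣx² − (Σx)² = 95070.2 − 88684.84 = 6385.36; nΣy² − (Σy)² = 380.35 − 364.81 = 15.54
r = -39.18 / √(6385.36 × 15.54) = -39.18 / 315.0055 ≈ -0.124

-0.124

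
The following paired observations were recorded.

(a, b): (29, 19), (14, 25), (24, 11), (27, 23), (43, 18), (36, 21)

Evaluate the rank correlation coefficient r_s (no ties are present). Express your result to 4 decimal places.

Rank a: 4, 1, 2, 3, 6, 5
Rank b: 3, 6, 1, 5, 2, 4
d = rank(a) − rank(b): 1, -5, 1, -2, 4, 1; Σd² = 48
ρ = 1 − 6Σd² / [n(n²−1)] = 1 − 6×48 / (6×35) = 1 − 288/210 ≈ -0.3714

-0.3714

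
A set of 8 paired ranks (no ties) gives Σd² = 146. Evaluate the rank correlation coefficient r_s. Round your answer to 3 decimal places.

ρ = 1 − 6Σd² / [n(n²−1)] = 1 − 6×146 / (8×63)
  = 1 − 876/504 = 1 − 1.7381 ≈ -0.738

-0.738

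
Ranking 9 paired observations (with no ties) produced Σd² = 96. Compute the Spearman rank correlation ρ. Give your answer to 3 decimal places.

0.200

ρ = 1 − 6Σd² / [n(n²−1)] = 1 − 6×96 / (9×80)
  = 1 − 576/720 = 1 − 0.8000 ≈ 0.200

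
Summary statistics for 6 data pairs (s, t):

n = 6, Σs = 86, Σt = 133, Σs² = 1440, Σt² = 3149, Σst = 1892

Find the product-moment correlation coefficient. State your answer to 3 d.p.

-0.070

r = (nΣst − ΣsΣt) / √[(nΣs² − (Σs)²)(nΣt² − (Σt)²)]
Numerator: 6×1892 − 86×133 = -86
Denominator: √[(8640 − 7396)(18894 − 17689)] = √[1244 × 1205] = 1224.3447
r = -86 / 1224.3447 ≈ -0.070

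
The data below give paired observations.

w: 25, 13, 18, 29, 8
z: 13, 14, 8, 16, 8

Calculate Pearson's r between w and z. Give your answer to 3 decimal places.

0.656

n = 5, Σw = 93, Σz = 59, Σw² = 2023, Σz² = 749, Σwz = 1179
nΣwz − ΣwΣz = 5895 − 5487 = 408
nΣw² − (Σw)² = 10115 − 8649 = 1466; nΣz² − (Σz)² = 3745 − 3481 = 264
r = 408 / √(1466 × 264) = 408 / 622.1125 ≈ 0.656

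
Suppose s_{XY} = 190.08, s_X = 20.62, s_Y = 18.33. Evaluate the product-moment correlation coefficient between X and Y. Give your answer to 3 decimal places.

r = Cov(X,Y) / (s_X · s_Y) = 190.08 / (20.62 × 18.33)
  = 190.08 / 377.9646 ≈ 0.503

0.503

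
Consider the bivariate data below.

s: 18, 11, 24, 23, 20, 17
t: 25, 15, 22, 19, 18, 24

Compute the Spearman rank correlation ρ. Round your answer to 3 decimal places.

Rank s: 3, 1, 6, 5, 4, 2
Rank t: 6, 1, 4, 3, 2, 5
d = rank(s) − rank(t): -3, 0, 2, 2, 2, -3; Σd² = 30
ρ = 1 − 6Σd² / [n(n²−1)] = 1 − 6×30 / (6×35) = 1 − 180/210 ≈ 0.143

0.143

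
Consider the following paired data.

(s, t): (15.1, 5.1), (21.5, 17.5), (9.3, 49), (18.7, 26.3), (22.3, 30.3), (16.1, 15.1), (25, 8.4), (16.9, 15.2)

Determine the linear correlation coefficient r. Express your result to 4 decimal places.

n = 8, Σs = 144.9, Σt = 166.9, Σs² = 2793.55, Σt² = 4872.65, Σst = 2786.45
nΣst − ΣsΣt = 22291.6 − 24183.81 = -1892.21
nΣs² − (Σs)² = 22348.4 − 20996.01 = 1352.39; nΣt² − (Σt)² = 38981.2 − 27855.61 = 11125.59
r = -1892.21 / √(1352.39 × 11125.59) = -1892.21 / 3878.9350 ≈ -0.4878

-0.4878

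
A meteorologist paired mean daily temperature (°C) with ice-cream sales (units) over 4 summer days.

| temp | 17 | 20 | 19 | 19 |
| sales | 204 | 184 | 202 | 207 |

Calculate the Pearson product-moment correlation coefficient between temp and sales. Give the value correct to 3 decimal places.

-0.632

n = 4, Σx = 75, Σy = 797, Σx² = 1411, Σy² = 159125, Σxy = 14919
nΣxy − ΣxΣy = 59676 − 59775 = -99
nΣx² − (Σx)² = 5644 − 5625 = 19; nΣy² − (Σy)² = 636500 − 635209 = 1291
r = -99 / √(19 × 1291) = -99 / 156.6174 ≈ -0.632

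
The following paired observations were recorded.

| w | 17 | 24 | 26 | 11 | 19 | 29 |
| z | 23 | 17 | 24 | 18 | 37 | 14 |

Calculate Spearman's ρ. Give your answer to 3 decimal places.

Rank w: 2, 4, 5, 1, 3, 6
Rank z: 4, 2, 5, 3, 6, 1
d = rank(w) − rank(z): -2, 2, 0, -2, -3, 5; Σd² = 46
ρ = 1 − 6Σd² / [n(n²−1)] = 1 − 6×46 / (6×35) = 1 − 276/210 ≈ -0.314

-0.314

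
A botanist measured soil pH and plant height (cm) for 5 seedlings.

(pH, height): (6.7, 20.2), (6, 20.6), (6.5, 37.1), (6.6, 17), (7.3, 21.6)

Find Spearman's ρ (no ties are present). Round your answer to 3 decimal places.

Rank pH: 4, 1, 2, 3, 5
Rank height: 2, 3, 5, 1, 4
d = rank(pH) − rank(height): 2, -2, -3, 2, 1; Σd² = 22
ρ = 1 − 6Σd² / [n(n²−1)] = 1 − 6×22 / (5×24) = 1 − 132/120 ≈ -0.100

-0.100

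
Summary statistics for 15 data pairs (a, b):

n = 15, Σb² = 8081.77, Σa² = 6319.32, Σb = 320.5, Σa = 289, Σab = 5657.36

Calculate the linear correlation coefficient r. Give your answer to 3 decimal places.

r = (nΣab − ΣaΣb) / √[(nΣa² − (Σa)²)(nΣb² − (Σb)²)]
Numerator: 15×5657.36 − 289×320.5 = -7764.1
Denominator: √[(94789.8 − 83521)(121226.55 − 102720.25)] = √[11268.8 × 18506.3] = 14441.0454
r = -7764.1 / 14441.0454 ≈ -0.538

-0.538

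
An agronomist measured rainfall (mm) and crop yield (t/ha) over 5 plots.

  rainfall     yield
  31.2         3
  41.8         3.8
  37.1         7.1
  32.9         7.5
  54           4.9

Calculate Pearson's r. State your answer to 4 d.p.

n = 5, Σx = 197, Σy = 26.3, Σx² = 8095.5, Σy² = 154.11, Σxy = 1027.2
nΣxy − ΣxΣy = 5136 − 5181.1 = -45.1
nΣx² − (Σx)² = 40477.5 − 38809 = 1668.5; nΣy² − (Σy)² = 770.55 − 691.69 = 78.86
r = -45.1 / √(1668.5 × 78.86) = -45.1 / 362.7367 ≈ -0.1243

-0.1243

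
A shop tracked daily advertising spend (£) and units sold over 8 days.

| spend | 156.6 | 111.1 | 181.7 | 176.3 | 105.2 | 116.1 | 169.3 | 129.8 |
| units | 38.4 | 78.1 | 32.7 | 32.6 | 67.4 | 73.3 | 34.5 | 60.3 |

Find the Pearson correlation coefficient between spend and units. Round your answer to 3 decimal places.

n = 8, Σx = 1146.1, Σy = 417.3, Σx² = 171020.13, Σy² = 24448.21, Σxy = 55647.72
nΣxy − ΣxΣy = 445181.76 − 478267.53 = -33085.77
nΣx² − (Σx)² = 1368161.04 − 1313545.21 = 54615.83; nΣy² − (Σy)² = 195585.68 − 174139.29 = 21446.39
r = -33085.77 / √(54615.83 × 21446.39) = -33085.77 / 34224.4414 ≈ -0.967

-0.967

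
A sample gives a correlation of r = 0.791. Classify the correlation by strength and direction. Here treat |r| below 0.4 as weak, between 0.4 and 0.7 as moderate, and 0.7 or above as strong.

r = 0.791 > 0 so the relationship is positive.
|r| = 0.791, which falls in the strong range.

strong positive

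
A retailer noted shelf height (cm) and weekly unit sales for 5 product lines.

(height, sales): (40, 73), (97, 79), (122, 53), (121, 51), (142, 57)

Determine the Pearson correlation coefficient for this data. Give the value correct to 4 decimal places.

-0.6869

n = 5, Σx = 522, Σy = 313, Σx² = 60698, Σy² = 20229, Σxy = 31314
nΣxy − ΣxΣy = 156570 − 163386 = -6816
nΣx² − (Σx)² = 303490 − 272484 = 31006; nΣy² − (Σy)² = 101145 − 97969 = 3176
r = -6816 / √(31006 × 3176) = -6816 / 9923.4599 ≈ -0.6869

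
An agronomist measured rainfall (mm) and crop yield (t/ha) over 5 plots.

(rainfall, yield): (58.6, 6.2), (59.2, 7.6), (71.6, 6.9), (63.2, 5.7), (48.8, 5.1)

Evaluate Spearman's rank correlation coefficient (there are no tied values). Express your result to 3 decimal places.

0.500

Rank rainfall: 2, 3, 5, 4, 1
Rank yield: 3, 5, 4, 2, 1
d = rank(rainfall) − rank(yield): -1, -2, 1, 2, 0; Σd² = 10
ρ = 1 − 6Σd² / [n(n²−1)] = 1 − 6×10 / (5×24) = 1 − 60/120 ≈ 0.500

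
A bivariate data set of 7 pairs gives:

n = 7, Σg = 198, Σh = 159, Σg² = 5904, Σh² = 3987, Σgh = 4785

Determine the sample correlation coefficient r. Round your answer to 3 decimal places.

r = (nΣgh − ΣgΣh) / √[(nΣg² − (Σg)²)(nΣh² − (Σh)²)]
Numerator: 7×4785 − 198×159 = 2013
Denominator: √[(41328 − 39204)(27909 − 25281)] = √[2124 × 2628] = 2362.5986
r = 2013 / 2362.5986 ≈ 0.852

0.852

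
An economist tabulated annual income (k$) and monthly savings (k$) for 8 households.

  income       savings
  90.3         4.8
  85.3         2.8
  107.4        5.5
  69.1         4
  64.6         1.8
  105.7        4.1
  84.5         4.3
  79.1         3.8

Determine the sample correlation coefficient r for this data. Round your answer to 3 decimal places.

0.697

n = 8, Σx = 686, Σy = 31.1, Σx² = 60482.46, Σy² = 130.11, Σxy = 2752.96
nΣxy − ΣxΣy = 22023.68 − 21334.6 = 689.08
nΣx² − (Σx)² = 483859.68 − 470596 = 13263.68; nΣy² − (Σy)² = 1040.88 − 967.21 = 73.67
r = 689.08 / √(13263.68 × 73.67) = 689.08 / 988.5015 ≈ 0.697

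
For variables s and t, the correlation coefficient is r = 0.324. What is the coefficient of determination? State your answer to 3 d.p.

r² = (0.324)² = 0.105

0.105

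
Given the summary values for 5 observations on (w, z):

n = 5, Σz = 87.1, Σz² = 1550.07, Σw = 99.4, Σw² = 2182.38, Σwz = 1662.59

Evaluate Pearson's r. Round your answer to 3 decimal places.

-0.838

r = (nΣwz − ΣwΣz) / √[(nΣw² − (Σw)²)(nΣz² − (Σz)²)]
Numerator: 5×1662.59 − 99.4×87.1 = -344.79
Denominator: √[(10911.9 − 9880.36)(7750.35 − 7586.41)] = √[1031.54 × 163.94] = 411.2307
r = -344.79 / 411.2307 ≈ -0.838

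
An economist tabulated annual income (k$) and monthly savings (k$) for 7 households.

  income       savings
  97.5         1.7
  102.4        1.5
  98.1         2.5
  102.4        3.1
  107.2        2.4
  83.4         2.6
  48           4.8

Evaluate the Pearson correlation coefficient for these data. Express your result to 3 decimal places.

-0.830

n = 7, Σx = 639, Σy = 18.6, Σx² = 60852.78, Σy² = 56.56, Σxy = 1586.56
nΣxy − ΣxΣy = 11105.92 − 11885.4 = -779.48
nΣx² − (Σx)² = 425969.46 − 408321 = 17648.46; nΣy² − (Σy)² = 395.92 − 345.96 = 49.96
r = -779.48 / √(17648.46 × 49.96) = -779.48 / 938.9979 ≈ -0.830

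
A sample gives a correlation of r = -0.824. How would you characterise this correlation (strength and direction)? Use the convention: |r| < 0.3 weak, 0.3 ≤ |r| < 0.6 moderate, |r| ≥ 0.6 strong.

r = -0.824 < 0 so the relationship is negative.
|r| = 0.824, which falls in the strong range.

strong negative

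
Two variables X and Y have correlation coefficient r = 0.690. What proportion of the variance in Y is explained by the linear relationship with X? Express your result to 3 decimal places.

r² = (0.690)² = 0.476

0.476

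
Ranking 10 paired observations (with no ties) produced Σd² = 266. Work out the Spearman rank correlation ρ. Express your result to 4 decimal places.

ρ = 1 − 6Σd² / [n(n²−1)] = 1 − 6×266 / (10×99)
  = 1 − 1596/990 = 1 − 1.61212 ≈ -0.6121

-0.6121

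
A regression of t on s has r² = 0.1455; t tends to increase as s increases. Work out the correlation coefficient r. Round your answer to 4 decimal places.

0.3814

|r| = √0.1455 = 0.3814
The association is positive, so r = 0.3814.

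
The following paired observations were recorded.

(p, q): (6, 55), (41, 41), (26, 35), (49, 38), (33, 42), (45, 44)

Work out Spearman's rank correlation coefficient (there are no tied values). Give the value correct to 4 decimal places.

Rank p: 1, 4, 2, 6, 3, 5
Rank q: 6, 3, 1, 2, 4, 5
d = rank(p) − rank(q): -5, 1, 1, 4, -1, 0; Σd² = 44
ρ = 1 − 6Σd² / [n(n²−1)] = 1 − 6×44 / (6×35) = 1 − 264/210 ≈ -0.2571

-0.2571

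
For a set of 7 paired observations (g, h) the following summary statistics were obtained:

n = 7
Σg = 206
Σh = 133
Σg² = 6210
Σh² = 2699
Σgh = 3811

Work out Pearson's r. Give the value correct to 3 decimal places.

-0.646

r = (nΣgh − ΣgΣh) / √[(nΣg² − (Σg)²)(nΣh² − (Σh)²)]
Numerator: 7×3811 − 206×133 = -721
Denominator: √[(43470 − 42436)(18893 − 17689)] = √[1034 × 1204] = 1115.7670
r = -721 / 1115.7670 ≈ -0.646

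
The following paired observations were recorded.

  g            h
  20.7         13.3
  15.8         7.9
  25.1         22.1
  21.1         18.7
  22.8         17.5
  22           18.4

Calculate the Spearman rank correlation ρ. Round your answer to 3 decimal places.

0.771

Rank g: 2, 1, 6, 3, 5, 4
Rank h: 2, 1, 6, 5, 3, 4
d = rank(g) − rank(h): 0, 0, 0, -2, 2, 0; Σd² = 8
ρ = 1 − 6Σd² / [n(n²−1)] = 1 − 6×8 / (6×35) = 1 − 48/210 ≈ 0.771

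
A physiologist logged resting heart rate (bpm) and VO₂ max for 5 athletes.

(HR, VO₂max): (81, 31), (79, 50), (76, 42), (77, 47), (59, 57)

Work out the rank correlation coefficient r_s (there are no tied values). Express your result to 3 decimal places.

-0.600

Rank HR: 5, 4, 2, 3, 1
Rank VO₂max: 1, 4, 2, 3, 5
d = rank(HR) − rank(VO₂max): 4, 0, 0, 0, -4; Σd² = 32
ρ = 1 − 6Σd² / [n(n²−1)] = 1 − 6×32 / (5×24) = 1 − 192/120 ≈ -0.600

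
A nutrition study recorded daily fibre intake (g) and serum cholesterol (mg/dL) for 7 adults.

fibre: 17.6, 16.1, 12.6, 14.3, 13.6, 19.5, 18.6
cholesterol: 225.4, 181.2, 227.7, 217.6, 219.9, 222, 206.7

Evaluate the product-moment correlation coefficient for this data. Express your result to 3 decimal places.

-0.169

n = 7, Σx = 112.3, Σy = 1500.5, Σx² = 1843.39, Σy² = 323200.55, Σxy = 24029.32
nΣxy − ΣxΣy = 168205.24 − 168506.15 = -300.91
nΣx² − (Σx)² = 12903.73 − 12611.29 = 292.44; nΣy² − (Σy)² = 2262403.85 − 2251500.25 = 10903.6
r = -300.91 / √(292.44 × 10903.6) = -300.91 / 1785.6788 ≈ -0.169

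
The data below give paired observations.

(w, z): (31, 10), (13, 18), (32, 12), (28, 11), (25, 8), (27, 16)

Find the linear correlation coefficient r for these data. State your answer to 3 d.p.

-0.631

n = 6, Σw = 156, Σz = 75, Σw² = 4292, Σz² = 1009, Σwz = 1868
nΣwz − ΣwΣz = 11208 − 11700 = -492
nΣw² − (Σw)² = 25752 − 24336 = 1416; nΣz² − (Σz)² = 6054 − 5625 = 429
r = -492 / √(1416 × 429) = -492 / 779.3998 ≈ -0.631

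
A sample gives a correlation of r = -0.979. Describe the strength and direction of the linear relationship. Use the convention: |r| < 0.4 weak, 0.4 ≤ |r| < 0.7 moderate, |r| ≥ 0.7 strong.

strong negative

r = -0.979 < 0 so the relationship is negative.
|r| = 0.979, which falls in the strong range.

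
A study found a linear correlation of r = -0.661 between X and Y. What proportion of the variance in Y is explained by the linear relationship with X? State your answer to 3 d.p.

r² = (-0.661)² = 0.437

0.437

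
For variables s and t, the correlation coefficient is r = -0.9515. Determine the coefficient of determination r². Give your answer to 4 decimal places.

r² = (-0.9515)² = 0.9054

0.9054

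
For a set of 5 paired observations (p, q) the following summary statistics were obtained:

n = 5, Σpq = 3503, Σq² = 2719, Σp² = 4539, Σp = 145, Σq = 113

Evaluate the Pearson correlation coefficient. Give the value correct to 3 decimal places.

0.962

r = (nΣpq − ΣpΣq) / √[(nΣp² − (Σp)²)(nΣq² − (Σq)²)]
Numerator: 5×3503 − 145×113 = 1130
Denominator: √[(22695 − 21025)(13595 − 12769)] = √[1670 × 826] = 1174.4871
r = 1130 / 1174.4871 ≈ 0.962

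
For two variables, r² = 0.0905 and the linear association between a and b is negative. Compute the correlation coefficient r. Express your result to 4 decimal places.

|r| = √0.0905 = 0.3008
The association is negative, so r = −0.3008.

-0.3008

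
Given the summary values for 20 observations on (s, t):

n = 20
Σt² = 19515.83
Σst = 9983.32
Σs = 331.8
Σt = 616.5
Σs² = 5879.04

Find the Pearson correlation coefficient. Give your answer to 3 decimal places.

r = (nΣst − ΣsΣt) / √[(nΣs² − (Σs)²)(nΣt² − (Σt)²)]
Numerator: 20×9983.32 − 331.8×616.5 = -4888.3
Denominator: √[(117580.8 − 110091.24)(390316.6 − 380072.25)] = √[7489.56 × 10244.35] = 8759.3193
r = -4888.3 / 8759.3193 ≈ -0.558

-0.558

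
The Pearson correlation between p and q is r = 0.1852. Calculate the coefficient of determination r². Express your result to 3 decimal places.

0.034

r² = (0.1852)² = 0.034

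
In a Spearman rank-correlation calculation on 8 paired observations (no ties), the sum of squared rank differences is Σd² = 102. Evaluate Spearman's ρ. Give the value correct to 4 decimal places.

ρ = 1 − 6Σd² / [n(n²−1)] = 1 − 6×102 / (8×63)
  = 1 − 612/504 = 1 − 1.21429 ≈ -0.2143

-0.2143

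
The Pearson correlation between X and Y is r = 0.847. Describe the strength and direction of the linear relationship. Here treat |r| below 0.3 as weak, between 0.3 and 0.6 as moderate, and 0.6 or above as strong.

r = 0.847 > 0 so the relationship is positive.
|r| = 0.847, which falls in the strong range.

strong positive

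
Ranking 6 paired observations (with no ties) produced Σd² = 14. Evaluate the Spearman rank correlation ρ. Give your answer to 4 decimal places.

0.6000

ρ = 1 − 6Σd² / [n(n²−1)] = 1 − 6×14 / (6×35)
  = 1 − 84/210 = 1 − 0.40000 ≈ 0.6000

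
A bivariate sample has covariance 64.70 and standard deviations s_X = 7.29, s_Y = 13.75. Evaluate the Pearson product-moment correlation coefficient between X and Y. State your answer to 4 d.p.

0.6455

r = Cov(X,Y) / (s_X · s_Y) = 64.70 / (7.29 × 13.75)
  = 64.70 / 100.2375 ≈ 0.6455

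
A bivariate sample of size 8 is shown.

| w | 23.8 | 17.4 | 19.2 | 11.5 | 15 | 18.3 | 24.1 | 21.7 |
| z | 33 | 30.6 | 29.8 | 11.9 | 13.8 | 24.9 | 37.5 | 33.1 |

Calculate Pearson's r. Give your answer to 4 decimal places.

n = 8, Σw = 151, Σz = 214.6, Σw² = 2981.68, Σz² = 6367.32, Σwz = 4311.54
nΣwz − ΣwΣz = 34492.32 − 32404.6 = 2087.72
nΣw² − (Σw)² = 23853.44 − 22801 = 1052.44; nΣz² − (Σz)² = 50938.56 − 46053.16 = 4885.4
r = 2087.72 / √(1052.44 × 4885.4) = 2087.72 / 2267.5075 ≈ 0.9207

0.9207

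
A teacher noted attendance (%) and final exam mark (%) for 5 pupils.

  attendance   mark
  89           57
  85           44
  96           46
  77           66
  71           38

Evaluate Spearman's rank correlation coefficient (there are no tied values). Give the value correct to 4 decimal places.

0.3000

Rank attendance: 4, 3, 5, 2, 1
Rank mark: 4, 2, 3, 5, 1
d = rank(attendance) − rank(mark): 0, 1, 2, -3, 0; Σd² = 14
ρ = 1 − 6Σd² / [n(n²−1)] = 1 − 6×14 / (5×24) = 1 − 84/120 ≈ 0.3000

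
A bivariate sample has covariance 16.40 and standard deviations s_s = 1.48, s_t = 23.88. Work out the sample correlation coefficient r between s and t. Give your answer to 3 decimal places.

r = Cov(s,t) / (s_s · s_t) = 16.40 / (1.48 × 23.88)
  = 16.40 / 35.3424 ≈ 0.464

0.464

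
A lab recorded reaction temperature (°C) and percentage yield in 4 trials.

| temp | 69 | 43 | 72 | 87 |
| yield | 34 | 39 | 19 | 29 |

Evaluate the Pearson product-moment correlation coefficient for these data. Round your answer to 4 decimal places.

n = 4, Σx = 271, Σy = 121, Σx² = 19363, Σy² = 3879, Σxy = 7914
nΣxy − ΣxΣy = 31656 − 32791 = -1135
nΣx² − (Σx)² = 77452 − 73441 = 4011; nΣy² − (Σy)² = 15516 − 14641 = 875
r = -1135 / √(4011 × 875) = -1135 / 1873.3993 ≈ -0.6059

-0.6059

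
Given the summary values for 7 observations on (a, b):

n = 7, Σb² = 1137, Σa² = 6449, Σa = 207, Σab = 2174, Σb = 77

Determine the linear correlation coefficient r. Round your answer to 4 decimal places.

r = (nΣab − ΣaΣb) / √[(nΣa² − (Σa)²)(nΣb² − (Σb)²)]
Numerator: 7×2174 − 207×77 = -721
Denominator: √[(45143 − 42849)(7959 − 5929)] = √[2294 × 2030] = 2157.9666
r = -721 / 2157.9666 ≈ -0.3341

-0.3341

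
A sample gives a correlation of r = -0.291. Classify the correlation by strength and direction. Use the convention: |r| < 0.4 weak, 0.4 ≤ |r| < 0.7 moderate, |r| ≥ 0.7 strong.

r = -0.291 < 0 so the relationship is negative.
|r| = 0.291, which falls in the weak range.

weak negative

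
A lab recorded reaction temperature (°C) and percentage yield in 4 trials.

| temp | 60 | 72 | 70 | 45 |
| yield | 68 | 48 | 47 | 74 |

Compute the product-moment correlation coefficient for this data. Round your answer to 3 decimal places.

n = 4, Σx = 247, Σy = 237, Σx² = 15709, Σy² = 14613, Σxy = 14156
nΣxy − ΣxΣy = 56624 − 58539 = -1915
nΣx² − (Σx)² = 62836 − 61009 = 1827; nΣy² − (Σy)² = 58452 − 56169 = 2283
r = -1915 / √(1827 × 2283) = -1915 / 2042.3127 ≈ -0.938

-0.938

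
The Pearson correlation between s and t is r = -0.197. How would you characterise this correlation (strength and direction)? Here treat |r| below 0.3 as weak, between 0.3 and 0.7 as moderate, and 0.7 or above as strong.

weak negative

r = -0.197 < 0 so the relationship is negative.
|r| = 0.197, which falls in the weak range.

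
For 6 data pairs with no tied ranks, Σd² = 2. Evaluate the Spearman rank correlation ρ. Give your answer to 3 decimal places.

0.943

ρ = 1 − 6Σd² / [n(n²−1)] = 1 − 6×2 / (6×35)
  = 1 − 12/210 = 1 − 0.0571 ≈ 0.943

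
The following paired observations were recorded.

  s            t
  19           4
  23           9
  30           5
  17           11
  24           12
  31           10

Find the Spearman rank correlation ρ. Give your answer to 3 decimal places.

0.029

Rank s: 2, 3, 5, 1, 4, 6
Rank t: 1, 3, 2, 5, 6, 4
d = rank(s) − rank(t): 1, 0, 3, -4, -2, 2; Σd² = 34
ρ = 1 − 6Σd² / [n(n²−1)] = 1 − 6×34 / (6×35) = 1 − 204/210 ≈ 0.029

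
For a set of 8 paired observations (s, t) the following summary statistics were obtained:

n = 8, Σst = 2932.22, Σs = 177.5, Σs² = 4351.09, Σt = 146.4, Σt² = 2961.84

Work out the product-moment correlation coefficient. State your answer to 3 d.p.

-0.925

r = (nΣst − ΣsΣt) / √[(nΣs² − (Σs)²)(nΣt² − (Σt)²)]
Numerator: 8×2932.22 − 177.5×146.4 = -2528.24
Denominator: √[(34808.72 − 31506.25)(23694.72 − 21432.96)] = √[3302.47 × 2261.76] = 2733.0193
r = -2528.24 / 2733.0193 ≈ -0.925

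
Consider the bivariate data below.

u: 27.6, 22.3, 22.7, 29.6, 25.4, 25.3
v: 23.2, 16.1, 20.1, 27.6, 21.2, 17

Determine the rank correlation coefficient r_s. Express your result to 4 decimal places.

Rank u: 5, 1, 2, 6, 4, 3
Rank v: 5, 1, 3, 6, 4, 2
d = rank(u) − rank(v): 0, 0, -1, 0, 0, 1; Σd² = 2
ρ = 1 − 6Σd² / [n(n²−1)] = 1 − 6×2 / (6×35) = 1 − 12/210 ≈ 0.9429

0.9429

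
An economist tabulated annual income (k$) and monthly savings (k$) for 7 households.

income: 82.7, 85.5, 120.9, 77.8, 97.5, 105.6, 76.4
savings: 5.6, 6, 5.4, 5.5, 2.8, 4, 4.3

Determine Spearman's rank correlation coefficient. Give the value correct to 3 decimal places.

-0.286

Rank income: 3, 4, 7, 2, 5, 6, 1
Rank savings: 6, 7, 4, 5, 1, 2, 3
d = rank(income) − rank(savings): -3, -3, 3, -3, 4, 4, -2; Σd² = 72
ρ = 1 − 6Σd² / [n(n²−1)] = 1 − 6×72 / (7×48) = 1 − 432/336 ≈ -0.286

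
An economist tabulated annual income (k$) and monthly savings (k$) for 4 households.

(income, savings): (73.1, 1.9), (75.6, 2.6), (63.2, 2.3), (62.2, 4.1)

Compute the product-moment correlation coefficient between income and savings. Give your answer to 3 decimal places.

n = 4, Σx = 274.1, Σy = 10.9, Σx² = 18922.05, Σy² = 32.47, Σxy = 735.83
nΣxy − ΣxΣy = 2943.32 − 2987.69 = -44.37
nΣx² − (Σx)² = 75688.2 − 75130.81 = 557.39; nΣy² − (Σy)² = 129.88 − 118.81 = 11.07
r = -44.37 / √(557.39 × 11.07) = -44.37 / 78.5513 ≈ -0.565

-0.565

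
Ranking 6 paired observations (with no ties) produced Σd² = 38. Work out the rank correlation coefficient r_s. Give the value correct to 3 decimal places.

ρ = 1 − 6Σd² / [n(n²−1)] = 1 − 6×38 / (6×35)
  = 1 − 228/210 = 1 − 1.0857 ≈ -0.086

-0.086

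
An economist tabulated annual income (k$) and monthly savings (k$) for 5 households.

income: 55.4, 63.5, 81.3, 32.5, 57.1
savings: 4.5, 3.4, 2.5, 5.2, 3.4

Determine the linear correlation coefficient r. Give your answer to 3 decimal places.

-0.940

n = 5, Σx = 289.8, Σy = 19, Σx² = 18027.76, Σy² = 76.66, Σxy = 1031.59
nΣxy − ΣxΣy = 5157.95 − 5506.2 = -348.25
nΣx² − (Σx)² = 90138.8 − 83984.04 = 6154.76; nΣy² − (Σy)² = 383.3 − 361 = 22.3
r = -348.25 / √(6154.76 × 22.3) = -348.25 / 370.4742 ≈ -0.940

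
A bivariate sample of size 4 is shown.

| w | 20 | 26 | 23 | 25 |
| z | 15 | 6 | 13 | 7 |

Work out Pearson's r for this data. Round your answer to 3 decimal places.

-0.954

n = 4, Σw = 94, Σz = 41, Σw² = 2230, Σz² = 479, Σwz = 930
nΣwz − ΣwΣz = 3720 − 3854 = -134
nΣw² − (Σw)² = 8920 − 8836 = 84; nΣz² − (Σz)² = 1916 − 1681 = 235
r = -134 / √(84 × 235) = -134 / 140.4991 ≈ -0.954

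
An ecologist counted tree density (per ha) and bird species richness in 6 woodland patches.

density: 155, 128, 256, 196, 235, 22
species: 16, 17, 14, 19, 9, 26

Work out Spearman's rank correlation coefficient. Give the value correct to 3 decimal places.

Rank density: 3, 2, 6, 4, 5, 1
Rank species: 3, 4, 2, 5, 1, 6
d = rank(density) − rank(species): 0, -2, 4, -1, 4, -5; Σd² = 62
ρ = 1 − 6Σd² / [n(n²−1)] = 1 − 6×62 / (6×35) = 1 − 372/210 ≈ -0.771

-0.771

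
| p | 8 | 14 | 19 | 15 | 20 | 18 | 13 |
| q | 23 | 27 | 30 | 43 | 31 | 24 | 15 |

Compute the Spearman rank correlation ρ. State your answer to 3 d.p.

0.679

Rank p: 1, 3, 6, 4, 7, 5, 2
Rank q: 2, 4, 5, 7, 6, 3, 1
d = rank(p) − rank(q): -1, -1, 1, -3, 1, 2, 1; Σd² = 18
ρ = 1 − 6Σd² / [n(n²−1)] = 1 − 6×18 / (7×48) = 1 − 108/336 ≈ 0.679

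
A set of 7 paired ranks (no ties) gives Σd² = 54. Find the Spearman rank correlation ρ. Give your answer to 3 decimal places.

ρ = 1 − 6Σd² / [n(n²−1)] = 1 − 6×54 / (7×48)
  = 1 − 324/336 = 1 − 0.9643 ≈ 0.036

0.036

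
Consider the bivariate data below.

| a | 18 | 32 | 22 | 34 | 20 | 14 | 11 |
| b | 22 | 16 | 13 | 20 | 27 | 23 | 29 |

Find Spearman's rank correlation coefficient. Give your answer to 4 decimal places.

-0.7500

Rank a: 3, 6, 5, 7, 4, 2, 1
Rank b: 4, 2, 1, 3, 6, 5, 7
d = rank(a) − rank(b): -1, 4, 4, 4, -2, -3, -6; Σd² = 98
ρ = 1 − 6Σd² / [n(n²−1)] = 1 − 6×98 / (7×48) = 1 − 588/336 ≈ -0.7500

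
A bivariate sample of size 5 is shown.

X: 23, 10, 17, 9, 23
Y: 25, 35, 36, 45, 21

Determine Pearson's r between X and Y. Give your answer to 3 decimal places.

n = 5, ΣX = 82, ΣY = 162, ΣX² = 1528, ΣY² = 5612, ΣXY = 2425
nΣXY − ΣXΣY = 12125 − 13284 = -1159
nΣX² − (ΣX)² = 7640 − 6724 = 916; nΣY² − (ΣY)² = 28060 − 26244 = 1816
r = -1159 / √(916 × 1816) = -1159 / 1289.7504 ≈ -0.899

-0.899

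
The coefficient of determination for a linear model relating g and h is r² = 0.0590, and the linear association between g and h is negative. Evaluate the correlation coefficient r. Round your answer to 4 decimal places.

|r| = √0.0590 = 0.2429
The association is negative, so r = −0.2429.

-0.2429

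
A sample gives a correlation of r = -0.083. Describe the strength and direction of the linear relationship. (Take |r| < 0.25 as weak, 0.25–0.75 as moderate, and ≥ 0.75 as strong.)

weak negative

r = -0.083 < 0 so the relationship is negative.
|r| = 0.083, which falls in the weak range.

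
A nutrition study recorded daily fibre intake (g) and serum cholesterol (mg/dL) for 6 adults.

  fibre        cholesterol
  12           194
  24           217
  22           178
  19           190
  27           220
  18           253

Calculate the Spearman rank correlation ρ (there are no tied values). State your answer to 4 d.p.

Rank fibre: 1, 5, 4, 3, 6, 2
Rank cholesterol: 3, 4, 1, 2, 5, 6
d = rank(fibre) − rank(cholesterol): -2, 1, 3, 1, 1, -4; Σd² = 32
ρ = 1 − 6Σd² / [n(n²−1)] = 1 − 6×32 / (6×35) = 1 − 192/210 ≈ 0.0857

0.0857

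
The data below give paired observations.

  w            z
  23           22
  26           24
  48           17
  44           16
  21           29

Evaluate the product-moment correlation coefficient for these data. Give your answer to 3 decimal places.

n = 5, Σw = 162, Σz = 108, Σw² = 5886, Σz² = 2446, Σwz = 3259
nΣwz − ΣwΣz = 16295 − 17496 = -1201
nΣw² − (Σw)² = 29430 − 26244 = 3186; nΣz² − (Σz)² = 12230 − 11664 = 566
r = -1201 / √(3186 × 566) = -1201 / 1342.8611 ≈ -0.894

-0.894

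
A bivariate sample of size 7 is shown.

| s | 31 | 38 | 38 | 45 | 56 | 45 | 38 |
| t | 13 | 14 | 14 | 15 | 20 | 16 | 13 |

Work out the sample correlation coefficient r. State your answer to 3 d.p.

n = 7, Σs = 291, Σt = 105, Σs² = 12479, Σt² = 1611, Σst = 4476
nΣst − ΣsΣt = 31332 − 30555 = 777
nΣs² − (Σs)² = 87353 − 84681 = 2672; nΣt² − (Σt)² = 11277 − 11025 = 252
r = 777 / √(2672 × 252) = 777 / 820.5754 ≈ 0.947

0.947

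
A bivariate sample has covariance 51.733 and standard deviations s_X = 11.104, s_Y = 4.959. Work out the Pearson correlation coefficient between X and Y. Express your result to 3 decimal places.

0.939

r = Cov(X,Y) / (s_X · s_Y) = 51.733 / (11.104 × 4.959)
  = 51.733 / 55.0647 ≈ 0.939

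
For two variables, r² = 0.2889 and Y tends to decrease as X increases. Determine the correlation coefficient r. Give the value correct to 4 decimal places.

|r| = √0.2889 = 0.5375
The association is negative, so r = −0.5375.

-0.5375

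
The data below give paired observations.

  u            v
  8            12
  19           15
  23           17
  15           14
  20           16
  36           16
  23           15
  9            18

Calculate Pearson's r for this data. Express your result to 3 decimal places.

n = 8, Σu = 153, Σv = 123, Σu² = 3485, Σv² = 1915, Σuv = 2385
nΣuv − ΣuΣv = 19080 − 18819 = 261
nΣu² − (Σu)² = 27880 − 23409 = 4471; nΣv² − (Σv)² = 15320 − 15129 = 191
r = 261 / √(4471 × 191) = 261 / 924.1001 ≈ 0.282

0.282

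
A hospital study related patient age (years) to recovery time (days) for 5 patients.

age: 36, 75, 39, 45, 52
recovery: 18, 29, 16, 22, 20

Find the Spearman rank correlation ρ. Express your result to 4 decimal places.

Rank age: 1, 5, 2, 3, 4
Rank recovery: 2, 5, 1, 4, 3
d = rank(age) − rank(recovery): -1, 0, 1, -1, 1; Σd² = 4
ρ = 1 − 6Σd² / [n(n²−1)] = 1 − 6×4 / (5×24) = 1 − 24/120 ≈ 0.8000

0.8000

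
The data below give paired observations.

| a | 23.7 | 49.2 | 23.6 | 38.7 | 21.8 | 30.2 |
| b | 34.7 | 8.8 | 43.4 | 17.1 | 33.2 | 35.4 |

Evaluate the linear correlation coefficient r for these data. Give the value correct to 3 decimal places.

n = 6, Σa = 187.2, Σb = 172.6, Σa² = 6424.26, Σb² = 5812.9, Σab = 4734.2
nΣab − ΣaΣb = 28405.2 − 32310.72 = -3905.52
nΣa² − (Σa)² = 38545.56 − 35043.84 = 3501.72; nΣb² − (Σb)² = 34877.4 − 29790.76 = 5086.64
r = -3905.52 / √(3501.72 × 5086.64) = -3905.52 / 4220.4252 ≈ -0.925

-0.925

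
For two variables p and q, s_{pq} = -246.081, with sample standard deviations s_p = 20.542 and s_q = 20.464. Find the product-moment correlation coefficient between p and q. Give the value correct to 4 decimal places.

-0.5854

r = Cov(p,q) / (s_p · s_q) = -246.081 / (20.542 × 20.464)
  = -246.081 / 420.3715 ≈ -0.5854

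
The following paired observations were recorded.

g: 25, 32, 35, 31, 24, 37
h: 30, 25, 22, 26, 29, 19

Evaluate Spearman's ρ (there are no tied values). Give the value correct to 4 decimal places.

-0.9429

Rank g: 2, 4, 5, 3, 1, 6
Rank h: 6, 3, 2, 4, 5, 1
d = rank(g) − rank(h): -4, 1, 3, -1, -4, 5; Σd² = 68
ρ = 1 − 6Σd² / [n(n²−1)] = 1 − 6×68 / (6×35) = 1 − 408/210 ≈ -0.9429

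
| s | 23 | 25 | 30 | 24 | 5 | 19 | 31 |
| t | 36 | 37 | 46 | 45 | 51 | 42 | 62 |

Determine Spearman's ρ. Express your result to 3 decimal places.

Rank s: 3, 5, 6, 4, 1, 2, 7
Rank t: 1, 2, 5, 4, 6, 3, 7
d = rank(s) − rank(t): 2, 3, 1, 0, -5, -1, 0; Σd² = 40
ρ = 1 − 6Σd² / [n(n²−1)] = 1 − 6×40 / (7×48) = 1 − 240/336 ≈ 0.286

0.286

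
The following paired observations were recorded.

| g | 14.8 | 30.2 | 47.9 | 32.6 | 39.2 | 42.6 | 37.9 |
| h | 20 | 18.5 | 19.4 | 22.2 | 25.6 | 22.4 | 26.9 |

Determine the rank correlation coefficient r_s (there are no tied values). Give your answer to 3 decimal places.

Rank g: 1, 2, 7, 3, 5, 6, 4
Rank h: 3, 1, 2, 4, 6, 5, 7
d = rank(g) − rank(h): -2, 1, 5, -1, -1, 1, -3; Σd² = 42
ρ = 1 − 6Σd² / [n(n²−1)] = 1 − 6×42 / (7×48) = 1 − 252/336 ≈ 0.250

0.250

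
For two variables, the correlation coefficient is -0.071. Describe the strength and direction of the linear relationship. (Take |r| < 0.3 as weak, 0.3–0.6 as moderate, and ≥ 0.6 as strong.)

weak negative

r = -0.071 < 0 so the relationship is negative.
|r| = 0.071, which falls in the weak range.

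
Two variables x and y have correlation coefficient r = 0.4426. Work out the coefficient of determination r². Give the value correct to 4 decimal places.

r² = (0.4426)² = 0.1959

0.1959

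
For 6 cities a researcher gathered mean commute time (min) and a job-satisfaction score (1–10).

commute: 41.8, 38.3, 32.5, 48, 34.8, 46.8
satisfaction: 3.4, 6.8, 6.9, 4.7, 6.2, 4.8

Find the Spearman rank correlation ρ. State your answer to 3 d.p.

-0.771

Rank commute: 4, 3, 1, 6, 2, 5
Rank satisfaction: 1, 5, 6, 2, 4, 3
d = rank(commute) − rank(satisfaction): 3, -2, -5, 4, -2, 2; Σd² = 62
ρ = 1 − 6Σd² / [n(n²−1)] = 1 − 6×62 / (6×35) = 1 − 372/210 ≈ -0.771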